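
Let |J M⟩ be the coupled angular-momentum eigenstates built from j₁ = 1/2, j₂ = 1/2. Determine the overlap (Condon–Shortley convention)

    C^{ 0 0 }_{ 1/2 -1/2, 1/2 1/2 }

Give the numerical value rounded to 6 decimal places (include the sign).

-0.707107

√[1·1!0!0!/2! · 0!1!1!0!0!0!] = √(1/2)
  +(−1)^1/∏(1,0,0,0,0,0)! = -1  (running -1)
⟨..|..⟩ = √(1/2)·(-1) = -0.707107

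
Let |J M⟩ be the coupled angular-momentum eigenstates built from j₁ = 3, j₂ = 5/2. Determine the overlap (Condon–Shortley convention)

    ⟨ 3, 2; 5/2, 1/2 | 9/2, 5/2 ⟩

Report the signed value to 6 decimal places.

+0.497468  (= +√(49/198))

triangle: 1!*5!*4!/11! = 2880/39916800
(j±m)!: 5!*1!*3!*2!*7!*2! = 14515200
prefactor² = (2J+1)*Δ*N² = 115200/11
  k=0: +1/(0!*1!*1!*3!*4!*1!) = 1/144
  k=1: −1/(1!*0!*0!*2!*5!*2!) = -1/480
Σ = 7/1440  ⇒  CG² = 115200/11*7/1440² = 49/198
CG = +√(49/198) = +0.497468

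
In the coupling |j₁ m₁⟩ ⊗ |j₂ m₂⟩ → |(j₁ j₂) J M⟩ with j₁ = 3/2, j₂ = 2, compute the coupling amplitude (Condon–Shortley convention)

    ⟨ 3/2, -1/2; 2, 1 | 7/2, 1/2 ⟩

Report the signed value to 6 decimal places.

j₁+j₂−J=0  J+j₁−j₂=3  J−j₁+j₂=4  j₁+j₂+J+1=8
(j₁±m₁, j₂±m₂, J±M) = (1,2,3,1,4,3)
P² = 1728/35
sum k=0..0:
  [0] +1/12 = 1/12
S = 1/12
C² = P²·S² = 12/35 ; C = +0.585540

+√(12/35) = +0.585540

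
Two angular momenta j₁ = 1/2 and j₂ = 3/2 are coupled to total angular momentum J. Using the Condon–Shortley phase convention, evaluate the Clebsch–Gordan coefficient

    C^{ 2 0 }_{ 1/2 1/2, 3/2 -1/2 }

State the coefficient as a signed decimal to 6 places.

triangle: 0!*1!*3!/5! = 6/120
(j±m)!: 1!*0!*1!*2!*2!*2! = 8
prefactor² = (2J+1)*Δ*N² = 2
  k=0: +1/(0!*0!*0!*1!*1!*2!) = 1/2
Σ = 1/2  ⇒  CG² = 2*1/2² = 1/2
CG = +√(1/2) = +0.707107

+0.707107  (= +√(1/2))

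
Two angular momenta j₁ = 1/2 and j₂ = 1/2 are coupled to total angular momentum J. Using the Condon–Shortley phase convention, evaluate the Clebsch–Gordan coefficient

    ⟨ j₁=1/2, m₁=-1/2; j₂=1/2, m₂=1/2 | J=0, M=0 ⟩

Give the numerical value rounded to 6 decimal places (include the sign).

−√(1/2) = -0.707107

√[1·1!0!0!/2! · 0!1!1!0!0!0!] = √(1/2)
  +(−1)^1/∏(1,0,0,0,0,0)! = -1  (running -1)
⟨..|..⟩ = √(1/2)·(-1) = -0.707107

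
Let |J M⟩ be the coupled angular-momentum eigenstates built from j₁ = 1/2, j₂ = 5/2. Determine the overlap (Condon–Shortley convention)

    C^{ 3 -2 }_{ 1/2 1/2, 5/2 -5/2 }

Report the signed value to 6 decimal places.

√[7·0!1!5!/7! · 1!0!0!5!1!5!] = √(2400)
  +(−1)^0/∏(0,0,0,0,1,5)! = 1/120  (running 1/120)
⟨..|..⟩ = √(2400)·(1/120) = +0.408248

+√(1/6) = +0.408248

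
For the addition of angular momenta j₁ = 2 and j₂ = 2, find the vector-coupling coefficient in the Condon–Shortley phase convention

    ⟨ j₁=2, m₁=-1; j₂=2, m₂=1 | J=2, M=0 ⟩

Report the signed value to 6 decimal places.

+0.267261  (= +√(1/14))

triangle: 2!×2!×2!/7! = 8/5040
(j±m)!: 1!×3!×3!×1!×2!×2! = 144
prefactor² = (2J+1)×Δ×N² = 8/7
  k=1: −1/(1!×1!×2!×2!×0!×0!) = -1/4
  k=2: +1/(2!×0!×1!×1!×1!×1!) = 1/2
Σ = 1/4  ⇒  CG² = 8/7×1/4² = 1/14
CG = +√(1/14) = +0.267261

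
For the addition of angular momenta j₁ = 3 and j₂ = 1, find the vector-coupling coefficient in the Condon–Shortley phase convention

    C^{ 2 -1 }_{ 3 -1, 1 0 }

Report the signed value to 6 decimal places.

−√(8/21) ≈ -0.617213

√[5·2!4!0!/7! · 2!4!1!1!1!3!] = √(96/7)
  +(−1)^1/∏(1,1,3,0,1,0)! = -1/6  (running -1/6)
⟨..|..⟩ = √(96/7)·(-1/6) = -0.617213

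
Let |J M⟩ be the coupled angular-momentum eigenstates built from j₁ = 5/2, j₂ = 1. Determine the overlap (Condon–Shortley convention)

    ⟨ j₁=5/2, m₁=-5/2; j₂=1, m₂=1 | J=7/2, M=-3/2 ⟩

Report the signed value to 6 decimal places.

+0.218218

triangle: 0!*5!*2!/8! = 240/40320
(j±m)!: 0!*5!*2!*0!*2!*5! = 57600
prefactor² = (2J+1)*Δ*N² = 19200/7
  k=0: +1/(0!*0!*5!*2!*0!*0!) = 1/240
Σ = 1/240  ⇒  CG² = 19200/7*1/240² = 1/21
CG = +√(1/21) = +0.218218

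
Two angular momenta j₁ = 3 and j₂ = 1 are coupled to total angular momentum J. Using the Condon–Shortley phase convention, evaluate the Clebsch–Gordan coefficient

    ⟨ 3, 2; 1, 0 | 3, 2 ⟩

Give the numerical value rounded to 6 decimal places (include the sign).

√[7·1!5!1!/8! · 5!1!1!1!5!1!] = √(300)
  +(−1)^0/∏(0,1,1,1,4,0)! = 1/24  (running 1/24)
  +(−1)^1/∏(1,0,0,0,5,1)! = -1/120  (running 1/30)
⟨..|..⟩ = √(300)·(1/30) = +0.577350

+√(1/3) ≈ +0.577350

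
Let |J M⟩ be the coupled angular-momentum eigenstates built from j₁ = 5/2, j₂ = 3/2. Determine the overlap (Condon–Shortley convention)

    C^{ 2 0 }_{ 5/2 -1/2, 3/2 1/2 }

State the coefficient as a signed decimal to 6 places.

-0.267261

triangle: 2!×3!×1!/7! = 12/5040
(j±m)!: 2!×3!×2!×1!×2!×2! = 96
prefactor² = (2J+1)×Δ×N² = 8/7
  k=1: −1/(1!×1!×2!×1!×1!×0!) = -1/2
  k=2: +1/(2!×0!×1!×0!×2!×1!) = 1/4
Σ = -1/4  ⇒  CG² = 8/7×(-1/4)² = 1/14
CG = −√(1/14) = -0.267261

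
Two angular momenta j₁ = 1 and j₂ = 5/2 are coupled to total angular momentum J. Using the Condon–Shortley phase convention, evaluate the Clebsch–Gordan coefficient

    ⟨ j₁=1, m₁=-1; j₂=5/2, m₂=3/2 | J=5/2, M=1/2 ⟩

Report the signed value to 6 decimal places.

j₁+j₂−J=1  J+j₁−j₂=1  J−j₁+j₂=4  j₁+j₂+J+1=7
(j₁±m₁, j₂±m₂, J±M) = (0,2,4,1,3,2)
P² = 576/35
sum k=1..1:
  [1] −1/6 = -1/6
S = -1/6
C² = P²·S² = 16/35 ; C = -0.676123

−√(16/35) ≈ -0.676123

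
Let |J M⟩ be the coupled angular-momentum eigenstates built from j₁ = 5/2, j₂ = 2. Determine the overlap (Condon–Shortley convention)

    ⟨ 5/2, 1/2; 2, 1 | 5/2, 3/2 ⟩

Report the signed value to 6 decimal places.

-0.414039

triangle: 2!*3!*2!/8! = 24/40320
(j±m)!: 3!*2!*3!*1!*4!*1! = 1728
prefactor² = (2J+1)*Δ*N² = 216/35
  k=1: −1/(1!*1!*1!*2!*2!*0!) = -1/4
  k=2: +1/(2!*0!*0!*1!*3!*1!) = 1/12
Σ = -1/6  ⇒  CG² = 216/35*(-1/6)² = 6/35
CG = −√(6/35) = -0.414039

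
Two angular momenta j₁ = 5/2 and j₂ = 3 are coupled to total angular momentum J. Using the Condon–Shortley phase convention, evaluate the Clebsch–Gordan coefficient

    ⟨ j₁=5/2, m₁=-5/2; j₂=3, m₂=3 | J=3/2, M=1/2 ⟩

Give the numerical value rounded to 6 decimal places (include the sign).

+√(5/14) = +0.597614

j₁+j₂−J=4  J+j₁−j₂=1  J−j₁+j₂=2  j₁+j₂+J+1=8
(j₁±m₁, j₂±m₂, J±M) = (0,5,6,0,2,1)
P² = 5760/7
sum k=4..4:
  [4] +1/48 = 1/48
S = 1/48
C² = P²·S² = 5/14 ; C = +0.597614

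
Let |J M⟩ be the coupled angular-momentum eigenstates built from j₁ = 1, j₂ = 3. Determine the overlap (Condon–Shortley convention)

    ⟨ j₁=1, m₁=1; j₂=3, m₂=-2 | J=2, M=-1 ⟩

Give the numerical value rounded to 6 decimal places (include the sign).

triangle: 2!×0!×4!/7! = 48/5040
(j±m)!: 2!×0!×1!×5!×1!×3! = 1440
prefactor² = (2J+1)×Δ×N² = 480/7
  k=0: +1/(0!×2!×0!×1!×0!×3!) = 1/12
Σ = 1/12  ⇒  CG² = 480/7×1/12² = 10/21
CG = +√(10/21) = +0.690066

+√(10/21) = +0.690066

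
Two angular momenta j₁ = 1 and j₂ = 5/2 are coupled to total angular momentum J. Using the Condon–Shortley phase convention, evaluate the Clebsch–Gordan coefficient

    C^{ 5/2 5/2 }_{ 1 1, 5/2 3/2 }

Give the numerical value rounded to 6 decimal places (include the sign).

+√(2/7) ≈ +0.534522

√[6·1!1!4!/7! · 2!0!4!1!5!0!] = √(1152/7)
  +(−1)^0/∏(0,1,0,4,1,0)! = 1/24  (running 1/24)
⟨..|..⟩ = √(1152/7)·(1/24) = +0.534522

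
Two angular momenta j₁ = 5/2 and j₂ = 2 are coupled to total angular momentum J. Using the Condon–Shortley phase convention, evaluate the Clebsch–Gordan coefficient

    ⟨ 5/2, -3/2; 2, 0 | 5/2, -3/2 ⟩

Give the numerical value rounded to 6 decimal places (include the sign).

-0.119523

triangle: 2!·3!·2!/8! = 24/40320
(j±m)!: 1!·4!·2!·2!·1!·4! = 2304
prefactor² = (2J+1)·Δ·N² = 288/35
  k=1: −1/(1!·1!·3!·1!·0!·1!) = -1/6
  k=2: +1/(2!·0!·2!·0!·1!·2!) = 1/8
Σ = -1/24  ⇒  CG² = 288/35·(-1/24)² = 1/70
CG = −√(1/70) = -0.119523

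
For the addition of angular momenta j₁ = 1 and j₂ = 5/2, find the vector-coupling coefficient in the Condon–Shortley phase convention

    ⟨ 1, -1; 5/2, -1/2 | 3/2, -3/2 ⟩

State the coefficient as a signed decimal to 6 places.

√[4·2!0!3!/6! · 0!2!2!3!0!3!] = √(48/5)
  +(−1)^2/∏(2,0,0,0,0,3)! = 1/12  (running 1/12)
⟨..|..⟩ = √(48/5)·(1/12) = +0.258199

+0.258199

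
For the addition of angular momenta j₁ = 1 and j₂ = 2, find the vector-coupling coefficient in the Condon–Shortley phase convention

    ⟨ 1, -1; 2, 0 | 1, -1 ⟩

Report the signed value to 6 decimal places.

+√(1/10) ≈ +0.316228

triangle: 2!·0!·2!/5! = 4/120
(j±m)!: 0!·2!·2!·2!·0!·2! = 16
prefactor² = (2J+1)·Δ·N² = 8/5
  k=2: +1/(2!·0!·0!·0!·0!·2!) = 1/4
Σ = 1/4  ⇒  CG² = 8/5·1/4² = 1/10
CG = +√(1/10) = +0.316228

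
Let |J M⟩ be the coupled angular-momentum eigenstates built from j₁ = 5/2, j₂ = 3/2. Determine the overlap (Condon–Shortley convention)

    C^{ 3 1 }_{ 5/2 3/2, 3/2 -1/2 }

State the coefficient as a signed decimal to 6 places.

+0.639010

j₁+j₂−J=1  J+j₁−j₂=4  J−j₁+j₂=2  j₁+j₂+J+1=8
(j₁±m₁, j₂±m₂, J±M) = (4,1,1,2,4,2)
P² = 96/5
sum k=0..1:
  [0] +1/6 = 1/6
  [1] −1/48 = -1/48
S = 7/48
C² = P²·S² = 49/120 ; C = +0.639010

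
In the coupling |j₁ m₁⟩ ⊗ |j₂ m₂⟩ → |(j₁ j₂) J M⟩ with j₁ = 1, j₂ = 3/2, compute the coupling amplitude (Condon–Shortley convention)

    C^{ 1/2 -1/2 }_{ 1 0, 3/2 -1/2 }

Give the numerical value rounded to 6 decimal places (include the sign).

-0.577350  (= −√(1/3))

j₁+j₂−J=2  J+j₁−j₂=0  J−j₁+j₂=1  j₁+j₂+J+1=4
(j₁±m₁, j₂±m₂, J±M) = (1,1,1,2,0,1)
P² = 1/3
sum k=1..1:
  [1] −1/1 = -1
S = -1
C² = P²·S² = 1/3 ; C = -0.577350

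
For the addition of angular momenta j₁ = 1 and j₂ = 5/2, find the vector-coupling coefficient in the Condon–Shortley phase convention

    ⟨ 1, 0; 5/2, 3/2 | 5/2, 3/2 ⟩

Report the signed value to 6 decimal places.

j₁+j₂−J=1  J+j₁−j₂=1  J−j₁+j₂=4  j₁+j₂+J+1=7
(j₁±m₁, j₂±m₂, J±M) = (1,1,4,1,4,1)
P² = 576/35
sum k=0..1:
  [0] +1/24 = 1/24
  [1] −1/6 = -1/6
S = -1/8
C² = P²·S² = 9/35 ; C = -0.507093

−√(9/35) ≈ -0.507093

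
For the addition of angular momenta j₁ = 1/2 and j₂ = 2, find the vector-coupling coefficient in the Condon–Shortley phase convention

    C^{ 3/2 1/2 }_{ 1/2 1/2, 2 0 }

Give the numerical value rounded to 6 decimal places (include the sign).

+√(2/5) = +0.632456

√[4·1!0!3!/5! · 1!0!2!2!2!1!] = √(8/5)
  +(−1)^0/∏(0,1,0,2,0,1)! = 1/2  (running 1/2)
⟨..|..⟩ = √(8/5)·(1/2) = +0.632456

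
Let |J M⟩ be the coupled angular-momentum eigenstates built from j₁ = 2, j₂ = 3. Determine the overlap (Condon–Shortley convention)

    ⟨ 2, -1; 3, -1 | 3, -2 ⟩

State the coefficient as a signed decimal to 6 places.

-0.500000

√[7·2!2!4!/9! · 1!3!2!4!1!5!] = √(64)
  +(−1)^1/∏(1,1,2,1,0,3)! = -1/12  (running -1/12)
  +(−1)^2/∏(2,0,1,0,1,4)! = 1/48  (running -1/16)
⟨..|..⟩ = √(64)·(-1/16) = -0.500000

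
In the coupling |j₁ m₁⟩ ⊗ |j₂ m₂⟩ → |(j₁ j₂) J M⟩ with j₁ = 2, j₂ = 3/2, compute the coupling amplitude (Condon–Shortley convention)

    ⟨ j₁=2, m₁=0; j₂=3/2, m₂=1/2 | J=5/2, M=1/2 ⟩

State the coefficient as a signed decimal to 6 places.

triangle: 1!*3!*2!/7! = 12/5040
(j±m)!: 2!*2!*2!*1!*3!*2! = 96
prefactor² = (2J+1)*Δ*N² = 48/35
  k=0: +1/(0!*1!*2!*2!*1!*0!) = 1/4
  k=1: −1/(1!*0!*1!*1!*2!*1!) = -1/2
Σ = -1/4  ⇒  CG² = 48/35*(-1/4)² = 3/35
CG = −√(3/35) = -0.292770

−√(3/35) = -0.292770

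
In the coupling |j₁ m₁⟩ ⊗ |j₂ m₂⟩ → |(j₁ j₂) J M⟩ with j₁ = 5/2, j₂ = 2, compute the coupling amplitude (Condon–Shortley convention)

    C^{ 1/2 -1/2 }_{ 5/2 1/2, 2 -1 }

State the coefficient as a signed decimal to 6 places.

triangle: 4!*1!*0!/6! = 24/720
(j±m)!: 3!*2!*1!*3!*0!*1! = 72
prefactor² = (2J+1)*Δ*N² = 24/5
  k=1: −1/(1!*3!*1!*0!*0!*0!) = -1/6
Σ = -1/6  ⇒  CG² = 24/5*(-1/6)² = 2/15
CG = −√(2/15) = -0.365148

−√(2/15) ≈ -0.365148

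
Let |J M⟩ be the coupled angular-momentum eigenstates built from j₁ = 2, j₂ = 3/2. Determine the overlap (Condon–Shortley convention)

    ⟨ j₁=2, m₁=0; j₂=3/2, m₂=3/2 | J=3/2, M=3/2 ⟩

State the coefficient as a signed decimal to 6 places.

+0.447214  (= +√(1/5))

√[4·2!2!1!/6! · 2!2!3!0!3!0!] = √(16/5)
  +(−1)^2/∏(2,0,0,1,2,0)! = 1/4  (running 1/4)
⟨..|..⟩ = √(16/5)·(1/4) = +0.447214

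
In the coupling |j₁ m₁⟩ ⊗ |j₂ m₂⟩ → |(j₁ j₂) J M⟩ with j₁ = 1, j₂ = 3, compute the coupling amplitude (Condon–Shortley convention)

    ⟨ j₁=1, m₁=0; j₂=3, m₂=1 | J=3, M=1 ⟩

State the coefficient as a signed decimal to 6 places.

j₁+j₂−J=1  J+j₁−j₂=1  J−j₁+j₂=5  j₁+j₂+J+1=8
(j₁±m₁, j₂±m₂, J±M) = (1,1,4,2,4,2)
P² = 48
sum k=0..1:
  [0] +1/24 = 1/24
  [1] −1/12 = -1/12
S = -1/24
C² = P²·S² = 1/12 ; C = -0.288675

-0.288675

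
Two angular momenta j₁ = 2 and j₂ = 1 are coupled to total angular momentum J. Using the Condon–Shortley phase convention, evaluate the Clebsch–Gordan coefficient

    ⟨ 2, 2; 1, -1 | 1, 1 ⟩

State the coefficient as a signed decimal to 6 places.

+0.774597  (= +√(3/5))

triangle: 2!·2!·0!/5! = 4/120
(j±m)!: 4!·0!·0!·2!·2!·0! = 96
prefactor² = (2J+1)·Δ·N² = 48/5
  k=0: +1/(0!·2!·0!·0!·2!·0!) = 1/4
Σ = 1/4  ⇒  CG² = 48/5·1/4² = 3/5
CG = +√(3/5) = +0.774597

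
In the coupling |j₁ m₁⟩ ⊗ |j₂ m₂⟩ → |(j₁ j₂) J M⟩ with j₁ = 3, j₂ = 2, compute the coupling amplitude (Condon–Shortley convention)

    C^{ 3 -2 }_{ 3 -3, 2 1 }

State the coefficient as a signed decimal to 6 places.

triangle: 2!·4!·2!/9! = 96/362880
(j±m)!: 0!·6!·3!·1!·1!·5! = 518400
prefactor² = (2J+1)·Δ·N² = 960
  k=2: +1/(2!·0!·4!·1!·0!·1!) = 1/48
Σ = 1/48  ⇒  CG² = 960·1/48² = 5/12
CG = +√(5/12) = +0.645497

+√(5/12) = +0.645497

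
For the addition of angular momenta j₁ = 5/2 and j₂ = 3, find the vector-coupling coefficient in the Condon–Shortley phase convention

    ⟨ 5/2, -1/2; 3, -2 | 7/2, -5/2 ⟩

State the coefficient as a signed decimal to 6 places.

triangle: 2!·3!·4!/10! = 288/3628800
(j±m)!: 2!·3!·1!·5!·1!·6! = 1036800
prefactor² = (2J+1)·Δ·N² = 4608/7
  k=0: +1/(0!·2!·3!·1!·0!·3!) = 1/72
  k=1: −1/(1!·1!·2!·0!·1!·4!) = -1/48
Σ = -1/144  ⇒  CG² = 4608/7·(-1/144)² = 2/63
CG = −√(2/63) = -0.178174

-0.178174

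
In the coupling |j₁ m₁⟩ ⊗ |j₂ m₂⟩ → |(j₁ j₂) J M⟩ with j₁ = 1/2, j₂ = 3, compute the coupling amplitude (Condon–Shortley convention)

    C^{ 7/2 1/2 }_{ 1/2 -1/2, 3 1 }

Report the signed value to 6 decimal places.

triangle: 0!*1!*6!/8! = 720/40320
(j±m)!: 0!*1!*4!*2!*4!*3! = 6912
prefactor² = (2J+1)*Δ*N² = 6912/7
  k=0: +1/(0!*0!*1!*4!*0!*2!) = 1/48
Σ = 1/48  ⇒  CG² = 6912/7*1/48² = 3/7
CG = +√(3/7) = +0.654654

+0.654654  (= +√(3/7))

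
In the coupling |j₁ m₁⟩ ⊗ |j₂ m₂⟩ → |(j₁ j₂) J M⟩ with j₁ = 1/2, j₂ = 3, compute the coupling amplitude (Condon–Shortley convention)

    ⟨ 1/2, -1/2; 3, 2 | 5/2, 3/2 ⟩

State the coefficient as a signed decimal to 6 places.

−√(5/7) ≈ -0.845154

√[6·1!0!5!/7! · 0!1!5!1!4!1!] = √(2880/7)
  +(−1)^1/∏(1,0,0,4,0,1)! = -1/24  (running -1/24)
⟨..|..⟩ = √(2880/7)·(-1/24) = -0.845154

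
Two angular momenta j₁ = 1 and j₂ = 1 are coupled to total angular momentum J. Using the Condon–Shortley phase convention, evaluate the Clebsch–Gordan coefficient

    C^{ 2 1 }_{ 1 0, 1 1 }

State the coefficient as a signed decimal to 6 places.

triangle: 0!·2!·2!/5! = 4/120
(j±m)!: 1!·1!·2!·0!·3!·1! = 12
prefactor² = (2J+1)·Δ·N² = 2
  k=0: +1/(0!·0!·1!·2!·1!·0!) = 1/2
Σ = 1/2  ⇒  CG² = 2·1/2² = 1/2
CG = +√(1/2) = +0.707107

+0.707107  (= +√(1/2))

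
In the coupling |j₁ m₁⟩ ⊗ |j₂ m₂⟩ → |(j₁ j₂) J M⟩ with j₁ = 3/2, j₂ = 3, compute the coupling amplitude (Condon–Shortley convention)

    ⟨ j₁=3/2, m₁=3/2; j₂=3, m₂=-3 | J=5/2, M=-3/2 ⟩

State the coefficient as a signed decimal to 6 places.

j₁+j₂−J=2  J+j₁−j₂=1  J−j₁+j₂=4  j₁+j₂+J+1=8
(j₁±m₁, j₂±m₂, J±M) = (3,0,0,6,1,4)
P² = 5184/7
sum k=0..0:
  [0] +1/48 = 1/48
S = 1/48
C² = P²·S² = 9/28 ; C = +0.566947

+√(9/28) = +0.566947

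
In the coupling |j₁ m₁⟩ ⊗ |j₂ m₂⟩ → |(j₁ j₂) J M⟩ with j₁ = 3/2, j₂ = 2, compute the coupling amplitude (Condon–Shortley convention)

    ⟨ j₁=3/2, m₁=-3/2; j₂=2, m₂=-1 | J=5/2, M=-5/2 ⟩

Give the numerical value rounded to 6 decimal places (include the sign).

√[6·1!2!3!/7! · 0!3!1!3!0!5!] = √(432/7)
  +(−1)^1/∏(1,0,2,0,0,3)! = -1/12  (running -1/12)
⟨..|..⟩ = √(432/7)·(-1/12) = -0.654654

−√(3/7) = -0.654654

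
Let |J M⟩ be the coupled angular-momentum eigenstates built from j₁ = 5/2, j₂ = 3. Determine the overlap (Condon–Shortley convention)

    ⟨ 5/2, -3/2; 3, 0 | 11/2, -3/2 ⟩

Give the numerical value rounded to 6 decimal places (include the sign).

+√(10/33) = +0.550482

√[12·0!5!6!/12! · 1!4!3!3!4!7!] = √(2488320/11)
  +(−1)^0/∏(0,0,4,3,1,3)! = 1/864  (running 1/864)
⟨..|..⟩ = √(2488320/11)·(1/864) = +0.550482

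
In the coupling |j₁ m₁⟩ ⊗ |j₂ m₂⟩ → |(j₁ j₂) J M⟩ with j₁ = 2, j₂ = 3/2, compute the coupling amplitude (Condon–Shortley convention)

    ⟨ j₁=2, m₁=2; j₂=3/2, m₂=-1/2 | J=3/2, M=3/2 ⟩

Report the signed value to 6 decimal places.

triangle: 2!*2!*1!/6! = 4/720
(j±m)!: 4!*0!*1!*2!*3!*0! = 288
prefactor² = (2J+1)*Δ*N² = 32/5
  k=0: +1/(0!*2!*0!*1!*2!*0!) = 1/4
Σ = 1/4  ⇒  CG² = 32/5*1/4² = 2/5
CG = +√(2/5) = +0.632456

+0.632456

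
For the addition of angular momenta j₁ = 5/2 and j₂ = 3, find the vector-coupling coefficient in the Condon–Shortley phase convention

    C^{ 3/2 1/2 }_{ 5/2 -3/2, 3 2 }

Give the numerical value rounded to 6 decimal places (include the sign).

−√(1/21) ≈ -0.218218

triangle: 4!×1!×2!/8! = 48/40320
(j±m)!: 1!×4!×5!×1!×2!×1! = 5760
prefactor² = (2J+1)×Δ×N² = 192/7
  k=3: −1/(3!×1!×1!×2!×0!×0!) = -1/12
  k=4: +1/(4!×0!×0!×1!×1!×1!) = 1/24
Σ = -1/24  ⇒  CG² = 192/7×(-1/24)² = 1/21
CG = −√(1/21) = -0.218218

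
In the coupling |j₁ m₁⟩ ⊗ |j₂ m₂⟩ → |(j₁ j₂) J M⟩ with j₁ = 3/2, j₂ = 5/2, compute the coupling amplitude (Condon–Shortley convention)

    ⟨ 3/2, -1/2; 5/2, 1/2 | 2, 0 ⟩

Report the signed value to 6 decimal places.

−√(1/14) ≈ -0.267261

triangle: 2!*1!*3!/7! = 12/5040
(j±m)!: 1!*2!*3!*2!*2!*2! = 96
prefactor² = (2J+1)*Δ*N² = 8/7
  k=1: −1/(1!*1!*1!*2!*0!*1!) = -1/2
  k=2: +1/(2!*0!*0!*1!*1!*2!) = 1/4
Σ = -1/4  ⇒  CG² = 8/7*(-1/4)² = 1/14
CG = −√(1/14) = -0.267261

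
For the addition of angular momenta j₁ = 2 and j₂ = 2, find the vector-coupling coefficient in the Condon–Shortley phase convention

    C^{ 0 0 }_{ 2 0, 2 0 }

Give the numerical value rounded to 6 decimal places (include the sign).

j₁+j₂−J=4  J+j₁−j₂=0  J−j₁+j₂=0  j₁+j₂+J+1=5
(j₁±m₁, j₂±m₂, J±M) = (2,2,2,2,0,0)
P² = 16/5
sum k=2..2:
  [2] +1/4 = 1/4
S = 1/4
C² = P²·S² = 1/5 ; C = +0.447214

+√(1/5) = +0.447214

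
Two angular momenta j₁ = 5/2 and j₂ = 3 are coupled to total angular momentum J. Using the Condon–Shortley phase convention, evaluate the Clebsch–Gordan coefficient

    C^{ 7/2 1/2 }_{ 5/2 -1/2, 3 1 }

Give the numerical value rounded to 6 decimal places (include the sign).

-0.125988  (= −√(1/63))

triangle: 2!·3!·4!/10! = 288/3628800
(j±m)!: 2!·3!·4!·2!·4!·3! = 82944
prefactor² = (2J+1)·Δ·N² = 9216/175
  k=0: +1/(0!·2!·3!·4!·0!·0!) = 1/288
  k=1: −1/(1!·1!·2!·3!·1!·1!) = -1/12
  k=2: +1/(2!·0!·1!·2!·2!·2!) = 1/16
Σ = -5/288  ⇒  CG² = 9216/175·(-5/288)² = 1/63
CG = −√(1/63) = -0.125988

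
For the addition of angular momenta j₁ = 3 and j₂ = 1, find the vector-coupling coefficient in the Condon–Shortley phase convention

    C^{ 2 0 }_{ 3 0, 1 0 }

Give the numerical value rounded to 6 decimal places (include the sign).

√[5·2!4!0!/7! · 3!3!1!1!2!2!] = √(48/7)
  +(−1)^1/∏(1,1,2,0,2,0)! = -1/4  (running -1/4)
⟨..|..⟩ = √(48/7)·(-1/4) = -0.654654

−√(3/7) ≈ -0.654654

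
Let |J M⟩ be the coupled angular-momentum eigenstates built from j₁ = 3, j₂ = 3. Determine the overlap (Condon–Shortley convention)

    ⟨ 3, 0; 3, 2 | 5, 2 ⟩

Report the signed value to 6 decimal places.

triangle: 1!*5!*5!/12! = 14400/479001600
(j±m)!: 3!*3!*5!*1!*7!*3! = 130636800
prefactor² = (2J+1)*Δ*N² = 43200
  k=0: +1/(0!*1!*3!*5!*2!*0!) = 1/1440
  k=1: −1/(1!*0!*2!*4!*3!*1!) = -1/288
Σ = -1/360  ⇒  CG² = 43200*(-1/360)² = 1/3
CG = −√(1/3) = -0.577350

−√(1/3) ≈ -0.577350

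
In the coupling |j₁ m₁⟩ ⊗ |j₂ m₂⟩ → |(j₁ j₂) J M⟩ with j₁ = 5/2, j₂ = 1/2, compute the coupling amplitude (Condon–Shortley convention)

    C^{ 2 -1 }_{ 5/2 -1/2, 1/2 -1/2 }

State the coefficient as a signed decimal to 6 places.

+0.577350

j₁+j₂−J=1  J+j₁−j₂=4  J−j₁+j₂=0  j₁+j₂+J+1=6
(j₁±m₁, j₂±m₂, J±M) = (2,3,0,1,1,3)
P² = 12
sum k=0..0:
  [0] +1/6 = 1/6
S = 1/6
C² = P²·S² = 1/3 ; C = +0.577350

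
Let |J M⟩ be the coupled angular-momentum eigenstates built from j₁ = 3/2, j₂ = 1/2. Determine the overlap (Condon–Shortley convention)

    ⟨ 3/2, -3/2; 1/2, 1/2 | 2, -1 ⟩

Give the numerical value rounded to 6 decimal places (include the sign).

+√(1/4) = +0.500000

triangle: 0!*3!*1!/5! = 6/120
(j±m)!: 0!*3!*1!*0!*1!*3! = 36
prefactor² = (2J+1)*Δ*N² = 9
  k=0: +1/(0!*0!*3!*1!*0!*0!) = 1/6
Σ = 1/6  ⇒  CG² = 9*1/6² = 1/4
CG = +√(1/4) = +0.500000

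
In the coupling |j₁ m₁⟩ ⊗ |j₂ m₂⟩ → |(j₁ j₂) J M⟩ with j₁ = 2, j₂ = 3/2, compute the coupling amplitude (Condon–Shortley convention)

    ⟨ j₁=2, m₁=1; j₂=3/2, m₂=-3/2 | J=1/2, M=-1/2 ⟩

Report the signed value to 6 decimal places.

j₁+j₂−J=3  J+j₁−j₂=1  J−j₁+j₂=0  j₁+j₂+J+1=5
(j₁±m₁, j₂±m₂, J±M) = (3,1,0,3,0,1)
P² = 18/5
sum k=0..0:
  [0] +1/6 = 1/6
S = 1/6
C² = P²·S² = 1/10 ; C = +0.316228

+0.316228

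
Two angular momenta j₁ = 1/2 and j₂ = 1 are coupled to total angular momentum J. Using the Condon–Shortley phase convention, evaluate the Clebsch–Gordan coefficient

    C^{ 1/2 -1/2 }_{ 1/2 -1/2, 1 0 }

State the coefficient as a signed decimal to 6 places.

√[2·1!0!1!/3! · 0!1!1!1!0!1!] = √(1/3)
  +(−1)^1/∏(1,0,0,0,0,1)! = -1  (running -1)
⟨..|..⟩ = √(1/3)·(-1) = -0.577350

-0.577350  (= −√(1/3))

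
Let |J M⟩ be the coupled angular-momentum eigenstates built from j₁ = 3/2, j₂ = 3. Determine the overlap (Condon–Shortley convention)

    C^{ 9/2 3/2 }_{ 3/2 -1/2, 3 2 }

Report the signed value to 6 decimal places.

+√(3/14) ≈ +0.462910

triangle: 0!·3!·6!/10! = 4320/3628800
(j±m)!: 1!·2!·5!·1!·6!·3! = 1036800
prefactor² = (2J+1)·Δ·N² = 86400/7
  k=0: +1/(0!·0!·2!·5!·1!·1!) = 1/240
Σ = 1/240  ⇒  CG² = 86400/7·1/240² = 3/14
CG = +√(3/14) = +0.462910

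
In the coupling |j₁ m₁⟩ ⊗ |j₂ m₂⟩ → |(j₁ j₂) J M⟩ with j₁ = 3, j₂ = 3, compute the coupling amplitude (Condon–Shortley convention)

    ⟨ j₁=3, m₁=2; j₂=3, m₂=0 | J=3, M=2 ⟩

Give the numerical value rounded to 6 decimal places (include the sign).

−√(1/6) = -0.408248

j₁+j₂−J=3  J+j₁−j₂=3  J−j₁+j₂=3  j₁+j₂+J+1=10
(j₁±m₁, j₂±m₂, J±M) = (5,1,3,3,5,1)
P² = 216
sum k=0..1:
  [0] +1/72 = 1/72
  [1] −1/24 = -1/24
S = -1/36
C² = P²·S² = 1/6 ; C = -0.408248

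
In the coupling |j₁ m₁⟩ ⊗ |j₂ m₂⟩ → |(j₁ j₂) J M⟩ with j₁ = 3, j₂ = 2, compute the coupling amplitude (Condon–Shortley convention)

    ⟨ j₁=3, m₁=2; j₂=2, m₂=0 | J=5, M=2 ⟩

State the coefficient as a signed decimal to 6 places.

triangle: 0!*6!*4!/11! = 17280/39916800
(j±m)!: 5!*1!*2!*2!*7!*3! = 14515200
prefactor² = (2J+1)*Δ*N² = 69120
  k=0: +1/(0!*0!*1!*2!*5!*2!) = 1/480
Σ = 1/480  ⇒  CG² = 69120*1/480² = 3/10
CG = +√(3/10) = +0.547723

+0.547723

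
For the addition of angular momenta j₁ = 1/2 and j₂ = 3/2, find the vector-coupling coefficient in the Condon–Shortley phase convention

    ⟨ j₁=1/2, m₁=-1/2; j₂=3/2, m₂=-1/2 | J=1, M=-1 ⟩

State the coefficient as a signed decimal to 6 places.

triangle: 1!·0!·2!/4! = 2/24
(j±m)!: 0!·1!·1!·2!·0!·2! = 4
prefactor² = (2J+1)·Δ·N² = 1
  k=1: −1/(1!·0!·0!·0!·0!·2!) = -1/2
Σ = -1/2  ⇒  CG² = 1·(-1/2)² = 1/4
CG = −√(1/4) = -0.500000

−√(1/4) ≈ -0.500000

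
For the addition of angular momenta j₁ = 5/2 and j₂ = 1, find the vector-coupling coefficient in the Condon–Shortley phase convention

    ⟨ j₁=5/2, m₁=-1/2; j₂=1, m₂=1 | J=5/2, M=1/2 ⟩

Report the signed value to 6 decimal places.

triangle: 1!·4!·1!/7! = 24/5040
(j±m)!: 2!·3!·2!·0!·3!·2! = 288
prefactor² = (2J+1)·Δ·N² = 288/35
  k=1: −1/(1!·0!·2!·1!·2!·0!) = -1/4
Σ = -1/4  ⇒  CG² = 288/35·(-1/4)² = 18/35
CG = −√(18/35) = -0.717137

−√(18/35) = -0.717137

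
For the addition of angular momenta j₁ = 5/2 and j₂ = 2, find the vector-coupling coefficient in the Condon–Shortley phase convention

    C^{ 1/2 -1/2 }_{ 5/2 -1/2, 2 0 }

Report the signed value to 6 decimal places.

triangle: 4!×1!×0!/6! = 24/720
(j±m)!: 2!×3!×2!×2!×0!×1! = 48
prefactor² = (2J+1)×Δ×N² = 16/5
  k=2: +1/(2!×2!×1!×0!×0!×0!) = 1/4
Σ = 1/4  ⇒  CG² = 16/5×1/4² = 1/5
CG = +√(1/5) = +0.447214

+√(1/5) ≈ +0.447214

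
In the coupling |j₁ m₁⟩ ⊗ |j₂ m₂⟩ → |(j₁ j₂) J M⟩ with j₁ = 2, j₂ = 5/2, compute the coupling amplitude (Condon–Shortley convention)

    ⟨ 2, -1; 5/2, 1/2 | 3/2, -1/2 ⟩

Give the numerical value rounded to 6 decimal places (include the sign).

√[4·3!1!2!/7! · 1!3!3!2!1!2!] = √(48/35)
  +(−1)^2/∏(2,1,1,1,0,1)! = 1/2  (running 1/2)
  +(−1)^3/∏(3,0,0,0,1,2)! = -1/12  (running 5/12)
⟨..|..⟩ = √(48/35)·(5/12) = +0.487950

+0.487950  (= +√(5/21))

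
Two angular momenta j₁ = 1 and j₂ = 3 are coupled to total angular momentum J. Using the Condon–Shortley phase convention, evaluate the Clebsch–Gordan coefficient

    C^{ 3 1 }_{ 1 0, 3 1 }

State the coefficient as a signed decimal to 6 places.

√[7·1!1!5!/8! · 1!1!4!2!4!2!] = √(48)
  +(−1)^0/∏(0,1,1,4,0,1)! = 1/24  (running 1/24)
  +(−1)^1/∏(1,0,0,3,1,2)! = -1/12  (running -1/24)
⟨..|..⟩ = √(48)·(-1/24) = -0.288675

−√(1/12) ≈ -0.288675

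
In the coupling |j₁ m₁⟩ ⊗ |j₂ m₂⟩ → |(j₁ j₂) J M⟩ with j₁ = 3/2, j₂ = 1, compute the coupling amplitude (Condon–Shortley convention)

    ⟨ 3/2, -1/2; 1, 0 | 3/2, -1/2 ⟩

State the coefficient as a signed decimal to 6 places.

j₁+j₂−J=1  J+j₁−j₂=2  J−j₁+j₂=1  j₁+j₂+J+1=5
(j₁±m₁, j₂±m₂, J±M) = (1,2,1,1,1,2)
P² = 4/15
sum k=0..1:
  [0] +1/2 = 1/2
  [1] −1/1 = -1
S = -1/2
C² = P²·S² = 1/15 ; C = -0.258199

-0.258199  (= −√(1/15))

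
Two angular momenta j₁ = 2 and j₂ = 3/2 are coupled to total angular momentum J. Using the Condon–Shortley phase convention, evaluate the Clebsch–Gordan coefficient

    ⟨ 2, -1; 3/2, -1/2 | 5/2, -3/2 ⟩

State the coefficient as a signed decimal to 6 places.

−√(1/35) = -0.169031

j₁+j₂−J=1  J+j₁−j₂=3  J−j₁+j₂=2  j₁+j₂+J+1=7
(j₁±m₁, j₂±m₂, J±M) = (1,3,1,2,1,4)
P² = 144/35
sum k=0..1:
  [0] +1/6 = 1/6
  [1] −1/4 = -1/4
S = -1/12
C² = P²·S² = 1/35 ; C = -0.169031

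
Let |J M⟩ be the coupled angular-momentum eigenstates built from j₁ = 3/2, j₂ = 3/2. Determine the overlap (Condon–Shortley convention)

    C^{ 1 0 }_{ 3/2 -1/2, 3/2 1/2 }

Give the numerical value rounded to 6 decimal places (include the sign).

√[3·2!1!1!/5! · 1!2!2!1!1!1!] = √(1/5)
  +(−1)^1/∏(1,1,1,1,0,0)! = -1  (running -1)
  +(−1)^2/∏(2,0,0,0,1,1)! = 1/2  (running -1/2)
⟨..|..⟩ = √(1/5)·(-1/2) = -0.223607

-0.223607  (= −√(1/20))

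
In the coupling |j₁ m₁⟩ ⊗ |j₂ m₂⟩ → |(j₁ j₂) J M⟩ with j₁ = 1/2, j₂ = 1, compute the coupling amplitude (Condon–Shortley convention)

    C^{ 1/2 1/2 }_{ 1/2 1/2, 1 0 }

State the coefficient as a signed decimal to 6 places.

√[2·1!0!1!/3! · 1!0!1!1!1!0!] = √(1/3)
  +(−1)^0/∏(0,1,0,1,0,0)! = 1  (running 1)
⟨..|..⟩ = √(1/3)·(1) = +0.577350

+0.577350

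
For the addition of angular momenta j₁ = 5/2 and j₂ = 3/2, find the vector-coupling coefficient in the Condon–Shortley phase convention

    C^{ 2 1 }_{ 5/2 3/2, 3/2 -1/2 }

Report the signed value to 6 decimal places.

j₁+j₂−J=2  J+j₁−j₂=3  J−j₁+j₂=1  j₁+j₂+J+1=7
(j₁±m₁, j₂±m₂, J±M) = (4,1,1,2,3,1)
P² = 24/7
sum k=0..1:
  [0] +1/4 = 1/4
  [1] −1/6 = -1/6
S = 1/12
C² = P²·S² = 1/42 ; C = +0.154303

+0.154303  (= +√(1/42))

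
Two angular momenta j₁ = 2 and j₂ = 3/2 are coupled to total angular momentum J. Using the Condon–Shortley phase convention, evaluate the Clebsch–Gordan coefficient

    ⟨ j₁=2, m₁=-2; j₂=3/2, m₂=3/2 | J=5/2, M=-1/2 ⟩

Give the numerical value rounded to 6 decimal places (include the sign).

j₁+j₂−J=1  J+j₁−j₂=3  J−j₁+j₂=2  j₁+j₂+J+1=7
(j₁±m₁, j₂±m₂, J±M) = (0,4,3,0,2,3)
P² = 864/35
sum k=1..1:
  [1] −1/12 = -1/12
S = -1/12
C² = P²·S² = 6/35 ; C = -0.414039

−√(6/35) = -0.414039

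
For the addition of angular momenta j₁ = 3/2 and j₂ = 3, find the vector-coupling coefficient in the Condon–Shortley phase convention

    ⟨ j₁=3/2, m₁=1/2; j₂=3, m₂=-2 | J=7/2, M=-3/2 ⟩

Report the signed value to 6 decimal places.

j₁+j₂−J=1  J+j₁−j₂=2  J−j₁+j₂=5  j₁+j₂+J+1=9
(j₁±m₁, j₂±m₂, J±M) = (2,1,1,5,2,5)
P² = 6400/21
sum k=0..1:
  [0] +1/24 = 1/24
  [1] −1/240 = -1/240
S = 3/80
C² = P²·S² = 3/7 ; C = +0.654654

+0.654654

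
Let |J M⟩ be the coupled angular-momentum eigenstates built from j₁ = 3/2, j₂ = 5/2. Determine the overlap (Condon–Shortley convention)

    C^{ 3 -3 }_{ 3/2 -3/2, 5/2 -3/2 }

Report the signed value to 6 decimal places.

triangle: 1!·2!·4!/8! = 48/40320
(j±m)!: 0!·3!·1!·4!·0!·6! = 103680
prefactor² = (2J+1)·Δ·N² = 864
  k=1: −1/(1!·0!·2!·0!·0!·4!) = -1/48
Σ = -1/48  ⇒  CG² = 864·(-1/48)² = 3/8
CG = −√(3/8) = -0.612372

−√(3/8) = -0.612372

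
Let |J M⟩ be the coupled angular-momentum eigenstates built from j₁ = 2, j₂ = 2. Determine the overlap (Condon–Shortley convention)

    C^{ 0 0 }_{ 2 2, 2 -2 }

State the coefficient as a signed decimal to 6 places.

+√(1/5) ≈ +0.447214

triangle: 4!·0!·0!/5! = 24/120
(j±m)!: 4!·0!·0!·4!·0!·0! = 576
prefactor² = (2J+1)·Δ·N² = 576/5
  k=0: +1/(0!·4!·0!·0!·0!·0!) = 1/24
Σ = 1/24  ⇒  CG² = 576/5·1/24² = 1/5
CG = +√(1/5) = +0.447214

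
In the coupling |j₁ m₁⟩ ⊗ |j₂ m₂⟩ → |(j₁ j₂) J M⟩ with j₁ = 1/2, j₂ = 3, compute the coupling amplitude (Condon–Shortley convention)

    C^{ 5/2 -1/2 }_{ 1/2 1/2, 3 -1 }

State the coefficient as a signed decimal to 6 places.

+√(4/7) = +0.755929

√[6·1!0!5!/7! · 1!0!2!4!2!3!] = √(576/7)
  +(−1)^0/∏(0,1,0,2,0,3)! = 1/12  (running 1/12)
⟨..|..⟩ = √(576/7)·(1/12) = +0.755929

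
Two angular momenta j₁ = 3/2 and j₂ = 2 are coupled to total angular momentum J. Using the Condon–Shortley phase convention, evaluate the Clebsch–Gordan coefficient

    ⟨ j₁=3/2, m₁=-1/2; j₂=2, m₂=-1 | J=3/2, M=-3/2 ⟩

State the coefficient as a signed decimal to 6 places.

j₁+j₂−J=2  J+j₁−j₂=1  J−j₁+j₂=2  j₁+j₂+J+1=6
(j₁±m₁, j₂±m₂, J±M) = (1,2,1,3,0,3)
P² = 8/5
sum k=1..1:
  [1] −1/2 = -1/2
S = -1/2
C² = P²·S² = 2/5 ; C = -0.632456

-0.632456  (= −√(2/5))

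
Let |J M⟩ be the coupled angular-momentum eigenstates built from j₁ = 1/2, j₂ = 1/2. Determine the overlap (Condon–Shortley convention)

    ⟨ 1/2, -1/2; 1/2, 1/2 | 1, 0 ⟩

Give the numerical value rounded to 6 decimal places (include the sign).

+√(1/2) ≈ +0.707107

triangle: 0!·1!·1!/3! = 1/6
(j±m)!: 0!·1!·1!·0!·1!·1! = 1
prefactor² = (2J+1)·Δ·N² = 1/2
  k=0: +1/(0!·0!·1!·1!·0!·0!) = 1
Σ = 1  ⇒  CG² = 1/2·1² = 1/2
CG = +√(1/2) = +0.707107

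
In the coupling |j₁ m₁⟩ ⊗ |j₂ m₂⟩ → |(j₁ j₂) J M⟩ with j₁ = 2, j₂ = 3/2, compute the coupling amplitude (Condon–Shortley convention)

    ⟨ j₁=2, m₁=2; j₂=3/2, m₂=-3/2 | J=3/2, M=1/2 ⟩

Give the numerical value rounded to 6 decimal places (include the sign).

+0.632456

triangle: 2!·2!·1!/6! = 4/720
(j±m)!: 4!·0!·0!·3!·2!·1! = 288
prefactor² = (2J+1)·Δ·N² = 32/5
  k=0: +1/(0!·2!·0!·0!·2!·1!) = 1/4
Σ = 1/4  ⇒  CG² = 32/5·1/4² = 2/5
CG = +√(2/5) = +0.632456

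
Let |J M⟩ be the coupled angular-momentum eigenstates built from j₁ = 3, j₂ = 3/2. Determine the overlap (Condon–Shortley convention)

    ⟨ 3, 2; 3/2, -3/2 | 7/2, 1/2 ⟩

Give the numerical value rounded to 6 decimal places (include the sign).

j₁+j₂−J=1  J+j₁−j₂=5  J−j₁+j₂=2  j₁+j₂+J+1=9
(j₁±m₁, j₂±m₂, J±M) = (5,1,0,3,4,3)
P² = 3840/7
sum k=0..0:
  [0] +1/48 = 1/48
S = 1/48
C² = P²·S² = 5/21 ; C = +0.487950

+0.487950  (= +√(5/21))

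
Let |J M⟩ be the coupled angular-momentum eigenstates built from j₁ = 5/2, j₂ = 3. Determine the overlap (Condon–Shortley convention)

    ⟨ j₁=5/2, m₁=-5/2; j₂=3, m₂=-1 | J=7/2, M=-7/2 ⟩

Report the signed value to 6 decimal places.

√[8·2!3!4!/10! · 0!5!2!4!0!7!] = √(18432)
  +(−1)^2/∏(2,0,3,0,0,4)! = 1/288  (running 1/288)
⟨..|..⟩ = √(18432)·(1/288) = +0.471405

+√(2/9) ≈ +0.471405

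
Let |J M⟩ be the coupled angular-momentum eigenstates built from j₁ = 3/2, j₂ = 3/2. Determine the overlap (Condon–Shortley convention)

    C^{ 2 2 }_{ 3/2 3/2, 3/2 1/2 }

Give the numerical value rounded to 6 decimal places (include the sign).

+0.707107  (= +√(1/2))

j₁+j₂−J=1  J+j₁−j₂=2  J−j₁+j₂=2  j₁+j₂+J+1=6
(j₁±m₁, j₂±m₂, J±M) = (3,0,2,1,4,0)
P² = 8
sum k=0..0:
  [0] +1/4 = 1/4
S = 1/4
C² = P²·S² = 1/2 ; C = +0.707107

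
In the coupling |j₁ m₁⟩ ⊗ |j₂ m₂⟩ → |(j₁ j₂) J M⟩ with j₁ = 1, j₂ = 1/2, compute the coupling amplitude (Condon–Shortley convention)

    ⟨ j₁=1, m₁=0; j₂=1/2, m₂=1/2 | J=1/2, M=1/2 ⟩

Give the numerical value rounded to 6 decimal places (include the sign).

√[2·1!1!0!/3! · 1!1!1!0!1!0!] = √(1/3)
  +(−1)^1/∏(1,0,0,0,1,0)! = -1  (running -1)
⟨..|..⟩ = √(1/3)·(-1) = -0.577350

-0.577350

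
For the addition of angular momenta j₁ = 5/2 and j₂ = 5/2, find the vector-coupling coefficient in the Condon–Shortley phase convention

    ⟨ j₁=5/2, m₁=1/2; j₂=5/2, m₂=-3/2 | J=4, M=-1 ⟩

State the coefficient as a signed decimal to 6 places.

triangle: 1!·4!·4!/10! = 576/3628800
(j±m)!: 3!·2!·1!·4!·3!·5! = 207360
prefactor² = (2J+1)·Δ·N² = 10368/35
  k=0: +1/(0!·1!·2!·1!·2!·3!) = 1/24
  k=1: −1/(1!·0!·1!·0!·3!·4!) = -1/144
Σ = 5/144  ⇒  CG² = 10368/35·5/144² = 5/14
CG = +√(5/14) = +0.597614

+√(5/14) ≈ +0.597614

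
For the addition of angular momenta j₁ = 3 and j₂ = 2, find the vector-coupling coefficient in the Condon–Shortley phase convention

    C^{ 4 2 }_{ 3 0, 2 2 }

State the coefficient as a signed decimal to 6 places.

j₁+j₂−J=1  J+j₁−j₂=5  J−j₁+j₂=3  j₁+j₂+J+1=10
(j₁±m₁, j₂±m₂, J±M) = (3,3,4,0,6,2)
P² = 15552/7
sum k=1..1:
  [1] −1/72 = -1/72
S = -1/72
C² = P²·S² = 3/7 ; C = -0.654654

−√(3/7) = -0.654654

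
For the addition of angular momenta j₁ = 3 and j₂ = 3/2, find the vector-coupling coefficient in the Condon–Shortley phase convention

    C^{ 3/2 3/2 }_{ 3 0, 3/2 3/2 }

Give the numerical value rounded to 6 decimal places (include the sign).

−√(1/35) = -0.169031

triangle: 3!×3!×0!/7! = 36/5040
(j±m)!: 3!×3!×3!×0!×3!×0! = 1296
prefactor² = (2J+1)×Δ×N² = 1296/35
  k=3: −1/(3!×0!×0!×0!×3!×0!) = -1/36
Σ = -1/36  ⇒  CG² = 1296/35×(-1/36)² = 1/35
CG = −√(1/35) = -0.169031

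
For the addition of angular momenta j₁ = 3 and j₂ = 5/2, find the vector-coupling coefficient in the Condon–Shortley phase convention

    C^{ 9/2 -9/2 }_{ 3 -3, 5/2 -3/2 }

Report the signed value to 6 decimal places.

-0.738549

triangle: 1!×5!×4!/11! = 2880/39916800
(j±m)!: 0!×6!×1!×4!×0!×9! = 6270566400
prefactor² = (2J+1)×Δ×N² = 49766400/11
  k=1: −1/(1!×0!×5!×0!×0!×4!) = -1/2880
Σ = -1/2880  ⇒  CG² = 49766400/11×(-1/2880)² = 6/11
CG = −√(6/11) = -0.738549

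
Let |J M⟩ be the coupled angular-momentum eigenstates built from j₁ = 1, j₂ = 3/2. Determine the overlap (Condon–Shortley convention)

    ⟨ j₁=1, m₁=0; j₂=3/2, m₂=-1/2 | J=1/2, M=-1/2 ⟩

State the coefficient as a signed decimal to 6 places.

-0.577350  (= −√(1/3))

j₁+j₂−J=2  J+j₁−j₂=0  J−j₁+j₂=1  j₁+j₂+J+1=4
(j₁±m₁, j₂±m₂, J±M) = (1,1,1,2,0,1)
P² = 1/3
sum k=1..1:
  [1] −1/1 = -1
S = -1
C² = P²·S² = 1/3 ; C = -0.577350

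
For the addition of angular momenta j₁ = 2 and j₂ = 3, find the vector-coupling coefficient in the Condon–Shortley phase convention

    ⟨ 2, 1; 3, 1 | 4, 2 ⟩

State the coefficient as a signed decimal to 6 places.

+√(1/28) ≈ +0.188982

triangle: 1!×3!×5!/10! = 720/3628800
(j±m)!: 3!×1!×4!×2!×6!×2! = 414720
prefactor² = (2J+1)×Δ×N² = 5184/7
  k=0: +1/(0!×1!×1!×4!×2!×1!) = 1/48
  k=1: −1/(1!×0!×0!×3!×3!×2!) = -1/72
Σ = 1/144  ⇒  CG² = 5184/7×1/144² = 1/28
CG = +√(1/28) = +0.188982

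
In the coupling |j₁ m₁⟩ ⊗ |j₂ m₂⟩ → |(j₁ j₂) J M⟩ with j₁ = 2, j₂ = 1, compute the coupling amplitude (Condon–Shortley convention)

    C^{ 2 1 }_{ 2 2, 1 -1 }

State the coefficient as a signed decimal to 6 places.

j₁+j₂−J=1  J+j₁−j₂=3  J−j₁+j₂=1  j₁+j₂+J+1=6
(j₁±m₁, j₂±m₂, J±M) = (4,0,0,2,3,1)
P² = 12
sum k=0..0:
  [0] +1/6 = 1/6
S = 1/6
C² = P²·S² = 1/3 ; C = +0.577350

+√(1/3) ≈ +0.577350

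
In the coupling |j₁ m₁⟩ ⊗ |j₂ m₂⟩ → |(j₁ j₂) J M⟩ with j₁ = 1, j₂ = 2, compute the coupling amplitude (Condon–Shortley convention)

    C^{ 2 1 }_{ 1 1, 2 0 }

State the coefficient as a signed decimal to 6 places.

+0.707107

j₁+j₂−J=1  J+j₁−j₂=1  J−j₁+j₂=3  j₁+j₂+J+1=6
(j₁±m₁, j₂±m₂, J±M) = (2,0,2,2,3,1)
P² = 2
sum k=0..0:
  [0] +1/2 = 1/2
S = 1/2
C² = P²·S² = 1/2 ; C = +0.707107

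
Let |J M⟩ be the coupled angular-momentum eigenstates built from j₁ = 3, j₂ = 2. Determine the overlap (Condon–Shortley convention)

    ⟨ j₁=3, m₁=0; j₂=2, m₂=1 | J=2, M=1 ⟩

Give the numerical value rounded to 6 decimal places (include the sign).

√[5·3!3!1!/8! · 3!3!3!1!3!1!] = √(81/14)
  +(−1)^2/∏(2,1,1,1,2,0)! = 1/4  (running 1/4)
  +(−1)^3/∏(3,0,0,0,3,1)! = -1/36  (running 2/9)
⟨..|..⟩ = √(81/14)·(2/9) = +0.534522

+√(2/7) = +0.534522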